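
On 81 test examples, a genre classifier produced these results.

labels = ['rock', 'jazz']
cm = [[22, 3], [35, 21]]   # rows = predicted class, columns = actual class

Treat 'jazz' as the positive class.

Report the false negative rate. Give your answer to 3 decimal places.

FNR = FN/(FN+TP) = 3/(3+21) = 0.125

0.125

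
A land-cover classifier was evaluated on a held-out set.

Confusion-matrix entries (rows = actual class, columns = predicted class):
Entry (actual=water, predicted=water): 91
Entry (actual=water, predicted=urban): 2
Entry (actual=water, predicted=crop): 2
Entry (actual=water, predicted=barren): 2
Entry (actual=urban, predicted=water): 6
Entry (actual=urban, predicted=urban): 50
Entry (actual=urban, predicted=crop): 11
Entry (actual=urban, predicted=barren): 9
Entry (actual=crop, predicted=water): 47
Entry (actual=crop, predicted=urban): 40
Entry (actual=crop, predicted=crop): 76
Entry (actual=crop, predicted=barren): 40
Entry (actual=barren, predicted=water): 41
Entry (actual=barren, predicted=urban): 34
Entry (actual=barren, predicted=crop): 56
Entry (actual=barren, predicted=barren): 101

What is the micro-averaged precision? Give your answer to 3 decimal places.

0.523

Micro-averaging pools counts across classes: ΣTP=318, ΣFP=290, ΣFN=290.
Micro-precision = TP/(TP+FP) on pooled counts = 0.523 (equals overall accuracy in single-label multiclass).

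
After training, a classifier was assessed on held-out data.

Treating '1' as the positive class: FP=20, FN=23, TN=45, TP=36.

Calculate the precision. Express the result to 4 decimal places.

0.6429

Precision = TP/(TP+FP) = 36/(36+20) = 36/56 = 0.6429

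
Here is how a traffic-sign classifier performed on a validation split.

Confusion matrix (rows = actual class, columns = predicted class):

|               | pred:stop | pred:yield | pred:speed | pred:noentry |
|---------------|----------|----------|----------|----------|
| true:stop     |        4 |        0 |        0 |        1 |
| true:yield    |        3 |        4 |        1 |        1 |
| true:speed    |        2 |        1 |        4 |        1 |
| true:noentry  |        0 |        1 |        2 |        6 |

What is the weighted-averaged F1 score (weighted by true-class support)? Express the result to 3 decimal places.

0.578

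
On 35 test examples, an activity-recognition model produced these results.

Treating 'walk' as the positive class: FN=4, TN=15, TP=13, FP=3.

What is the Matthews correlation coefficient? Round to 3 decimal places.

0.600

MCC = (TP·TN − FP·FN) / √((TP+FP)(TP+FN)(TN+FP)(TN+FN))
Numerator = 13·15 − 3·4 = 183
Denominator = √(16·17·18·19) = √93024 = 304.9984
MCC = 183 / 304.9984 = 0.600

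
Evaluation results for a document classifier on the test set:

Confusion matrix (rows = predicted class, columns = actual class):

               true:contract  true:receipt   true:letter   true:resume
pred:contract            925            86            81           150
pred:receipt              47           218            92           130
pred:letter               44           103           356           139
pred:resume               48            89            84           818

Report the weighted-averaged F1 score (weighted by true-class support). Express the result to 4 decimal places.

0.6776

Per-class F1 score (2·TP/(2·TP+FP+FN)):
  contract: TP=925, FP=86+81+150=317, FN=47+44+48=139 → 1850/2306 = 0.80225
  receipt: TP=218, FP=47+92+130=269, FN=86+103+89=278 → 436/983 = 0.44354
  letter: TP=356, FP=44+103+139=286, FN=81+92+84=257 → 712/1255 = 0.56733
  resume: TP=818, FP=48+89+84=221, FN=150+130+139=419 → 1636/2276 = 0.71880
Weighted-F1 score = Σ (supportᵢ/N)·F1 scoreᵢ with N=3410: (1064/3410)·0.80225 + (496/3410)·0.44354 + (613/3410)·0.56733 + (1237/3410)·0.71880 = 0.6776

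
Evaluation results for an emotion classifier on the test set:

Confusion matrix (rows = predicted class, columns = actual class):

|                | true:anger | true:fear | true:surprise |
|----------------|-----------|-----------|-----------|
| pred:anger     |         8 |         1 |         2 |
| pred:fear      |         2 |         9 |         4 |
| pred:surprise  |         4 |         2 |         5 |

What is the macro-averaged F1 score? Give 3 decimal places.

0.587

Per-class F1 score (2·TP/(2·TP+FP+FN)):
  anger: TP=8, FP=1+2=3, FN=2+4=6 → 16/25 = 0.6400
  fear: TP=9, FP=2+4=6, FN=1+2=3 → 18/27 = 0.6667
  surprise: TP=5, FP=4+2=6, FN=2+4=6 → 10/22 = 0.4545
Macro-F1 score = mean = (0.6400 + 0.6667 + 0.4545) / 3 = 0.587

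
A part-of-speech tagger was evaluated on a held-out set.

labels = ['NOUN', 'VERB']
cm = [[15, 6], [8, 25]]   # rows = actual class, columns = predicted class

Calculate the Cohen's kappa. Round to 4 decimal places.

0.4638

Observed agreement pₒ = trace/N = 40/54 = 0.74074
Expected agreement pₑ = Σ (rowᵢ·colᵢ)/N² = (21·23 + 33·31)/54² = 0.51646
κ = (pₒ − pₑ)/(1 − pₑ) = (0.74074 − 0.51646)/(1 − 0.51646) = 0.4638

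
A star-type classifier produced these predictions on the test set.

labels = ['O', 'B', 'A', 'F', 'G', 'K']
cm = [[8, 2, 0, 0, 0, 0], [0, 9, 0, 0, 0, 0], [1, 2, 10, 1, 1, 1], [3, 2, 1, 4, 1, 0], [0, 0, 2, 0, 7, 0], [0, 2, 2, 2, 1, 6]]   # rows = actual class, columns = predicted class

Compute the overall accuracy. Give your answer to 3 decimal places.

0.647

Accuracy = trace / total = (8+9+10+4+7+6=44) / 68 = 44/68 = 0.647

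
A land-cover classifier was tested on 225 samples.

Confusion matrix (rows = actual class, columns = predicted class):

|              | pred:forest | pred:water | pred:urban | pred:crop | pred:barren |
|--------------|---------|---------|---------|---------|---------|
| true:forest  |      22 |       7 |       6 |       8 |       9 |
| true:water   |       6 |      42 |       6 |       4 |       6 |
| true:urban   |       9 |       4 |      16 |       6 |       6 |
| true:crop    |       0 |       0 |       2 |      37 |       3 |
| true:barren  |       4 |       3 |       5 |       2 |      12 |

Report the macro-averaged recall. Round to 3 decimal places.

0.562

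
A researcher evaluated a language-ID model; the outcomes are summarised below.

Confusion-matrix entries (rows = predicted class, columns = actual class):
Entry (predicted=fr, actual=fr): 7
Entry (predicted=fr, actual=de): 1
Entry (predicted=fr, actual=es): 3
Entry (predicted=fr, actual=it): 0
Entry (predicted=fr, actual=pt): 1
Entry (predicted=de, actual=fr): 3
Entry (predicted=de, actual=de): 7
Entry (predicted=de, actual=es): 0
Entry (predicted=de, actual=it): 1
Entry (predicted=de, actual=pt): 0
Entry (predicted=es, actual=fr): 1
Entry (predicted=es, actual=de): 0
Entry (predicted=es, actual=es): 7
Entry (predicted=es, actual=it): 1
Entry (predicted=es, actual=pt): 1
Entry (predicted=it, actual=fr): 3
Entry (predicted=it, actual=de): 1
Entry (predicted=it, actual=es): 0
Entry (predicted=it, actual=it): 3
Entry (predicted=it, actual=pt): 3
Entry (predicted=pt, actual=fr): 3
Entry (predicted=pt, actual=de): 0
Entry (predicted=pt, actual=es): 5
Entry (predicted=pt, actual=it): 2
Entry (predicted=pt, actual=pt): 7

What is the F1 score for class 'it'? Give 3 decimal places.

0.353

Treat 'it' as positive and all other classes as negative.
F1 score = 2·TP/(2·TP+FP+FN).
it: TP=3, FP=3+1+0+3=7, FN=0+1+1+2=4 → 6/17 = 0.3529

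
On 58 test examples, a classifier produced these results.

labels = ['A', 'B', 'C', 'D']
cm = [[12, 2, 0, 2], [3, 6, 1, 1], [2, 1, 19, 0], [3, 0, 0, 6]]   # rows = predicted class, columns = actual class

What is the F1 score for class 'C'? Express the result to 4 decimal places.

0.9048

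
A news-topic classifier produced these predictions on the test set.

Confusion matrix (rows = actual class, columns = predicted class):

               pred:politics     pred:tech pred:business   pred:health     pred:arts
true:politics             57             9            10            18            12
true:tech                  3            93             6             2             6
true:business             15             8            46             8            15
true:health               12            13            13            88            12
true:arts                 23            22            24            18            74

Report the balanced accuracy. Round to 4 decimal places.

Balanced accuracy = mean of per-class recall.
  politics: recall = 57/106 = 0.53774
  tech: recall = 93/110 = 0.84545
  business: recall = 46/92 = 0.50000
  health: recall = 88/138 = 0.63768
  arts: recall = 74/161 = 0.45963
Mean = (0.53774 + 0.84545 + 0.50000 + 0.63768 + 0.45963) / 5 = 0.5961

0.5961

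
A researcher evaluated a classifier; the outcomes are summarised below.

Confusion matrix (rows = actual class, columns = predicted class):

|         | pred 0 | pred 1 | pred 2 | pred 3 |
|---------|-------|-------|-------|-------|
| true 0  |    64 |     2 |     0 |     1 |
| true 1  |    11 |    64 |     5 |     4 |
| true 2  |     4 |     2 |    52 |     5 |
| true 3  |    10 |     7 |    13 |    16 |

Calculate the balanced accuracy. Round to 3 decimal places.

0.723

Balanced accuracy = mean of per-class recall.
  0: recall = 64/67 = 0.9552
  1: recall = 64/84 = 0.7619
  2: recall = 52/63 = 0.8254
  3: recall = 16/46 = 0.3478
Mean = (0.9552 + 0.7619 + 0.8254 + 0.3478) / 4 = 0.723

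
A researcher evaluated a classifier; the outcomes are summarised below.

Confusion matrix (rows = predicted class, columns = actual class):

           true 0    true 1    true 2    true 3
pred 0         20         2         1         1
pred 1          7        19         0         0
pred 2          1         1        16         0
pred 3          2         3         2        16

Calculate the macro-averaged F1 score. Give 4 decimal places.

Per-class F1 score (2·TP/(2·TP+FP+FN)):
  0: TP=20, FP=2+1+1=4, FN=7+1+2=10 → 40/54 = 0.74074
  1: TP=19, FP=7+0+0=7, FN=2+1+3=6 → 38/51 = 0.74510
  2: TP=16, FP=1+1+0=2, FN=1+0+2=3 → 32/37 = 0.86486
  3: TP=16, FP=2+3+2=7, FN=1+0+0=1 → 32/40 = 0.80000
Macro-F1 score = mean = (0.74074 + 0.74510 + 0.86486 + 0.80000) / 4 = 0.7877

0.7877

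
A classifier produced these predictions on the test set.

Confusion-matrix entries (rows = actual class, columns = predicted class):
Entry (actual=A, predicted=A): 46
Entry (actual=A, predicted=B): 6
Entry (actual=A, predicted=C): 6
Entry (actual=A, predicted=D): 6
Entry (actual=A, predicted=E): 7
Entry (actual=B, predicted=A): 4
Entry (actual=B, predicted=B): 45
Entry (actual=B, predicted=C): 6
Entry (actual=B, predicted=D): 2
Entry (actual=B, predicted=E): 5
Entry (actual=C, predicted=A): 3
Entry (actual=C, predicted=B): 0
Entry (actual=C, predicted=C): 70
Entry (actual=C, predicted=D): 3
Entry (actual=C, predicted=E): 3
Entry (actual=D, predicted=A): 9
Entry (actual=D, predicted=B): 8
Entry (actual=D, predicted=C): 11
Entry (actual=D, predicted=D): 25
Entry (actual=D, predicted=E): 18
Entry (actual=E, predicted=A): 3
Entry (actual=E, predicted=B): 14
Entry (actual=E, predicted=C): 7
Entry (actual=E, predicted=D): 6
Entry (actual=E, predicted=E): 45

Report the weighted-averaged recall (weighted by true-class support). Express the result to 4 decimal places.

0.6453

Per-class recall (TP/(TP+FN)):
  A: TP=46, FN=6+6+6+7=25 → 46/71 = 0.64789
  B: TP=45, FN=4+6+2+5=17 → 45/62 = 0.72581
  C: TP=70, FN=3+0+3+3=9 → 70/79 = 0.88608
  D: TP=25, FN=9+8+11+18=46 → 25/71 = 0.35211
  E: TP=45, FN=3+14+7+6=30 → 45/75 = 0.60000
Weighted-recall = Σ (supportᵢ/N)·recallᵢ with N=358: (71/358)·0.64789 + (62/358)·0.72581 + (79/358)·0.88608 + (71/358)·0.35211 + (75/358)·0.60000 = 0.6453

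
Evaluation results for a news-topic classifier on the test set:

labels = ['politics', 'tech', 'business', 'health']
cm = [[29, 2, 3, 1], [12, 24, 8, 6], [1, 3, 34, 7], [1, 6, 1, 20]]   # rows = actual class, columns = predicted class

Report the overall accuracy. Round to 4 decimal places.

Accuracy = trace / total = (29+24+34+20=107) / 158 = 107/158 = 0.6772

0.6772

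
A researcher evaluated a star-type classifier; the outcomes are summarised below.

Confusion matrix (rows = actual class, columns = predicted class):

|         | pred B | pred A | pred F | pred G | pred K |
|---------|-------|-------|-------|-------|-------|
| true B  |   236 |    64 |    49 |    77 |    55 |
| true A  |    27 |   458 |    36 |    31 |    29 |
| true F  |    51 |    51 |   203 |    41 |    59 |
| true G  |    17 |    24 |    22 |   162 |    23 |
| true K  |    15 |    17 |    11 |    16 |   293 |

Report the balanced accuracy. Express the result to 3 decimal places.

0.653

Balanced accuracy = mean of per-class recall.
  B: recall = 236/481 = 0.4906
  A: recall = 458/581 = 0.7883
  F: recall = 203/405 = 0.5012
  G: recall = 162/248 = 0.6532
  K: recall = 293/352 = 0.8324
Mean = (0.4906 + 0.7883 + 0.5012 + 0.6532 + 0.8324) / 5 = 0.653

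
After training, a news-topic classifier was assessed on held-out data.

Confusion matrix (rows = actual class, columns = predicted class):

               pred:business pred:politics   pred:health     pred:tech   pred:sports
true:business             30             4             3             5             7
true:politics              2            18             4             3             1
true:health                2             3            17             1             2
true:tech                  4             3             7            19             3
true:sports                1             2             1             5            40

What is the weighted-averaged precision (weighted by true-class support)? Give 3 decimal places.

Per-class precision (TP/(TP+FP)):
  business: TP=30, FP=2+2+4+1=9 → 30/39 = 0.7692
  politics: TP=18, FP=4+3+3+2=12 → 18/30 = 0.6000
  health: TP=17, FP=3+4+7+1=15 → 17/32 = 0.5313
  tech: TP=19, FP=5+3+1+5=14 → 19/33 = 0.5758
  sports: TP=40, FP=7+1+2+3=13 → 40/53 = 0.7547
Weighted-precision = Σ (supportᵢ/N)·precisionᵢ with N=187: (49/187)·0.7692 + (28/187)·0.6000 + (25/187)·0.5313 + (36/187)·0.5758 + (49/187)·0.7547 = 0.671

0.671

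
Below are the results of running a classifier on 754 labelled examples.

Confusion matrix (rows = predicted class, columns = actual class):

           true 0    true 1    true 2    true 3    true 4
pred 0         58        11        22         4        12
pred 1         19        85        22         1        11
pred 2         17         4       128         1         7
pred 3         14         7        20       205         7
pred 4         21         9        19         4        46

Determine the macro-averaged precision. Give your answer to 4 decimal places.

0.6496

Per-class precision (TP/(TP+FP)):
  0: TP=58, FP=11+22+4+12=49 → 58/107 = 0.54206
  1: TP=85, FP=19+22+1+11=53 → 85/138 = 0.61594
  2: TP=128, FP=17+4+1+7=29 → 128/157 = 0.81529
  3: TP=205, FP=14+7+20+7=48 → 205/253 = 0.81028
  4: TP=46, FP=21+9+19+4=53 → 46/99 = 0.46465
Macro-precision = mean = (0.54206 + 0.61594 + 0.81529 + 0.81028 + 0.46465) / 5 = 0.6496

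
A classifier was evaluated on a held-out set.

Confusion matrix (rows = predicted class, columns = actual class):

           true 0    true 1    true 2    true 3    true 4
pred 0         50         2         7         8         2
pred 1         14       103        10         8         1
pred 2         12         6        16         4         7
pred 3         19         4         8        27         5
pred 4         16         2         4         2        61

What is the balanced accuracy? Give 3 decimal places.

Balanced accuracy = mean of per-class recall.
  0: recall = 50/111 = 0.4505
  1: recall = 103/117 = 0.8803
  2: recall = 16/45 = 0.3556
  3: recall = 27/49 = 0.5510
  4: recall = 61/76 = 0.8026
Mean = (0.4505 + 0.8803 + 0.3556 + 0.5510 + 0.8026) / 5 = 0.608

0.608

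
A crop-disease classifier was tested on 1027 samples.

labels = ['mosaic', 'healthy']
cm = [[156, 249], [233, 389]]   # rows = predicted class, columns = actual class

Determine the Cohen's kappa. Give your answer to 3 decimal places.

0.011

Observed agreement pₒ = trace/N = 545/1027 = 0.5307
Expected agreement pₑ = Σ (rowᵢ·colᵢ)/N² = (389·405 + 638·622)/1027² = 0.5256
κ = (pₒ − pₑ)/(1 − pₑ) = (0.5307 − 0.5256)/(1 − 0.5256) = 0.011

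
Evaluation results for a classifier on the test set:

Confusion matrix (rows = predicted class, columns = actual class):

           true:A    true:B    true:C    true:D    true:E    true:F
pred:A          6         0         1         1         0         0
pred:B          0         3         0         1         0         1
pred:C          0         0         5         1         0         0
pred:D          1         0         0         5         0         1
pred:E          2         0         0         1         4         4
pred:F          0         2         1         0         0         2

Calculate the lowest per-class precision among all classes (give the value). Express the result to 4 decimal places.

0.3636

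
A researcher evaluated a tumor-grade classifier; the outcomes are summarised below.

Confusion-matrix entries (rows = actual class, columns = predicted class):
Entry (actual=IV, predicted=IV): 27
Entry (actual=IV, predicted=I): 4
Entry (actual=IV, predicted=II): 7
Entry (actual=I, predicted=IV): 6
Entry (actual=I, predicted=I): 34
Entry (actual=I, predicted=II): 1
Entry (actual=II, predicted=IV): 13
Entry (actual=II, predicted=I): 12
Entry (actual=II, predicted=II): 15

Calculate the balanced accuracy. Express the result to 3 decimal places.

0.638

Balanced accuracy = mean of per-class recall.
  IV: recall = 27/38 = 0.7105
  I: recall = 34/41 = 0.8293
  II: recall = 15/40 = 0.3750
Mean = (0.7105 + 0.8293 + 0.3750) / 3 = 0.638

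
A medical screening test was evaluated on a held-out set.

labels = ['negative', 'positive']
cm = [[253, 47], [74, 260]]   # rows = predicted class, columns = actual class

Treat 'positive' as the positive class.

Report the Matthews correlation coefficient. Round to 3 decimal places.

MCC = (TP·TN − FP·FN) / √((TP+FP)(TP+FN)(TN+FP)(TN+FN))
Numerator = 260·253 − 74·47 = 62302
Denominator = √(334·307·327·300) = √10058977800 = 100294.4555
MCC = 62302 / 100294.4555 = 0.621

0.621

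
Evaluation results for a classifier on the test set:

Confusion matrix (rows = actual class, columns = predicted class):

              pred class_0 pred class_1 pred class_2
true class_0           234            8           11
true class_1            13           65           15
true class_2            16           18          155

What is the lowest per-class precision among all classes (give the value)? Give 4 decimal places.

0.7143

Per-class precision (TP/(TP+FP)):
  class_0: TP=234, FP=13+16=29 → 234/263 = 0.88973
  class_1: TP=65, FP=8+18=26 → 65/91 = 0.71429
  class_2: TP=155, FP=11+15=26 → 155/181 = 0.85635
Lowest is class 'class_1' with precision = 0.7143.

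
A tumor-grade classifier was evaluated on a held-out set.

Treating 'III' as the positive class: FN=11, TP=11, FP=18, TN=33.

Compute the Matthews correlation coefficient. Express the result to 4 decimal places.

MCC = (TP·TN − FP·FN) / √((TP+FP)(TP+FN)(TN+FP)(TN+FN))
Numerator = 11·33 − 18·11 = 165
Denominator = √(29·22·51·44) = √1431672 = 1196.5250
MCC = 165 / 1196.5250 = 0.1379

0.1379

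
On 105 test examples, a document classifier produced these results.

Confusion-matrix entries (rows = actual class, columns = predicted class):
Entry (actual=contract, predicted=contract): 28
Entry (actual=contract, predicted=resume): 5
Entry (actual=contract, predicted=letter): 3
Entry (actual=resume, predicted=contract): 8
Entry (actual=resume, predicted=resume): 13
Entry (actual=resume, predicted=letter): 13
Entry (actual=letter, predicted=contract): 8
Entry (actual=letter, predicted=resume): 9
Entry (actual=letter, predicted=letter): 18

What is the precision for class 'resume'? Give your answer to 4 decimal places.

0.4815

Treat 'resume' as positive and all other classes as negative.
precision = TP/(TP+FP).
resume: TP=13, FP=5+9=14 → 13/27 = 0.48148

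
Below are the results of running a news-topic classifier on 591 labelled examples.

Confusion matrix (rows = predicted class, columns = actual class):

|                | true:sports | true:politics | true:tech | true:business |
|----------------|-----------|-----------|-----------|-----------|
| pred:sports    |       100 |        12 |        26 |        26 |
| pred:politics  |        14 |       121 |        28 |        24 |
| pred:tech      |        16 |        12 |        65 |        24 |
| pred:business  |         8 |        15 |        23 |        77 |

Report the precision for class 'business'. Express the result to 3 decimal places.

One-vs-rest for 'business': TP = diagonal; FP = other classes predicted 'business'; FN = 'business' predicted as other.
precision = TP/(TP+FP).
business: TP=77, FP=8+15+23=46 → 77/123 = 0.6260

0.626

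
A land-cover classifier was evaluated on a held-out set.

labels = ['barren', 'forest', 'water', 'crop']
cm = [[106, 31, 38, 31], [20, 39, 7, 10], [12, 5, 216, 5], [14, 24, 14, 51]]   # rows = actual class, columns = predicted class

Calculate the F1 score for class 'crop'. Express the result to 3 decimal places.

0.510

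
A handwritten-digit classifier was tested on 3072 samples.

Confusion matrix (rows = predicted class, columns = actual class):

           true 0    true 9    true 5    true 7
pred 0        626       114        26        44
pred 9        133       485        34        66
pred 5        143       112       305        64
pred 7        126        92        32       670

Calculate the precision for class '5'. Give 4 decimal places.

0.4888

One-vs-rest for '5': TP = diagonal; FP = other classes predicted '5'; FN = '5' predicted as other.
precision = TP/(TP+FP).
5: TP=305, FP=143+112+64=319 → 305/624 = 0.48878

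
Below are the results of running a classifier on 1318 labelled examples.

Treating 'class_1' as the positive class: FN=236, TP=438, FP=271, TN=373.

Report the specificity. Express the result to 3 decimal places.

0.579

Specificity = TN/(TN+FP) = 373/(373+271) = 0.579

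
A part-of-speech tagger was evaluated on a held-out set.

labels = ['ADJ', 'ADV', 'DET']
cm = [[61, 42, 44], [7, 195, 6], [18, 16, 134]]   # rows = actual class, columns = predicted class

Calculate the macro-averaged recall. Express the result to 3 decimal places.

Per-class recall (TP/(TP+FN)):
  ADJ: TP=61, FN=42+44=86 → 61/147 = 0.4150
  ADV: TP=195, FN=7+6=13 → 195/208 = 0.9375
  DET: TP=134, FN=18+16=34 → 134/168 = 0.7976
Macro-recall = mean = (0.4150 + 0.9375 + 0.7976) / 3 = 0.717

0.717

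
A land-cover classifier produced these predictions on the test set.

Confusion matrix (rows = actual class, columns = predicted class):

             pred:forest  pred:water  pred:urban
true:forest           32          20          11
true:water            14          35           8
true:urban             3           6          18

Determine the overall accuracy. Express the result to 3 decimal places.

Accuracy = trace / total = (32+35+18=85) / 147 = 85/147 = 0.578

0.578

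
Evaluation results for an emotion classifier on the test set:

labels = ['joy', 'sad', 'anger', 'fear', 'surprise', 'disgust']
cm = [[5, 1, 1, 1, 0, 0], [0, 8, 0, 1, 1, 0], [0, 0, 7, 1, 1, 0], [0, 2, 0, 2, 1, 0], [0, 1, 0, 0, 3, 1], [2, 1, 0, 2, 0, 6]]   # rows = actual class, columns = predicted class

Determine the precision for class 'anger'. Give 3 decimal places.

One-vs-rest for 'anger': TP = diagonal; FP = other classes predicted 'anger'; FN = 'anger' predicted as other.
precision = TP/(TP+FP).
anger: TP=7, FP=1+0+0+0+0=1 → 7/8 = 0.8750

0.875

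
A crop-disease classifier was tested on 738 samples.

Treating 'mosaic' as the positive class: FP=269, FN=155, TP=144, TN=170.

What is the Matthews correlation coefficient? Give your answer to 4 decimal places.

MCC = (TP·TN − FP·FN) / √((TP+FP)(TP+FN)(TN+FP)(TN+FN))
Numerator = 144·170 − 269·155 = -17215
Denominator = √(413·299·439·325) = √17618507725 = 132734.7269
MCC = -17215 / 132734.7269 = -0.1297

-0.1297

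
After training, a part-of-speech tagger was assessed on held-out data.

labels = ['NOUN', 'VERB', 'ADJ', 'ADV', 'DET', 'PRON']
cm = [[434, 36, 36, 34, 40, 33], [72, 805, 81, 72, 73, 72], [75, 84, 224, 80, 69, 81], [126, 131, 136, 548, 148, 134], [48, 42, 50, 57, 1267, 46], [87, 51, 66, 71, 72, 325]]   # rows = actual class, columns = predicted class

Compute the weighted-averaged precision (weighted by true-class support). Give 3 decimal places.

0.622

Per-class precision (TP/(TP+FP)):
  NOUN: TP=434, FP=72+75+126+48+87=408 → 434/842 = 0.5154
  VERB: TP=805, FP=36+84+131+42+51=344 → 805/1149 = 0.7006
  ADJ: TP=224, FP=36+81+136+50+66=369 → 224/593 = 0.3777
  ADV: TP=548, FP=34+72+80+57+71=314 → 548/862 = 0.6357
  DET: TP=1267, FP=40+73+69+148+72=402 → 1267/1669 = 0.7591
  PRON: TP=325, FP=33+72+81+134+46=366 → 325/691 = 0.4703
Weighted-precision = Σ (supportᵢ/N)·precisionᵢ with N=5806: (613/5806)·0.5154 + (1175/5806)·0.7006 + (613/5806)·0.3777 + (1223/5806)·0.6357 + (1510/5806)·0.7591 + (672/5806)·0.4703 = 0.622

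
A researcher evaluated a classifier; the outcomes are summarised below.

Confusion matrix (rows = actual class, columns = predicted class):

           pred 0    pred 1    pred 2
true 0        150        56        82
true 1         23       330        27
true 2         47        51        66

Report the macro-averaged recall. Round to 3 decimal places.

Per-class recall (TP/(TP+FN)):
  0: TP=150, FN=56+82=138 → 150/288 = 0.5208
  1: TP=330, FN=23+27=50 → 330/380 = 0.8684
  2: TP=66, FN=47+51=98 → 66/164 = 0.4024
Macro-recall = mean = (0.5208 + 0.8684 + 0.4024) / 3 = 0.597

0.597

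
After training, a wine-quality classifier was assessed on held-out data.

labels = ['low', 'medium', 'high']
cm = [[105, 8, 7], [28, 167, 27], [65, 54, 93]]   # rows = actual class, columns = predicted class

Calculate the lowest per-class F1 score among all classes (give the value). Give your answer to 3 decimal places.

0.549

Per-class F1 score (2·TP/(2·TP+FP+FN)):
  low: TP=105, FP=28+65=93, FN=8+7=15 → 210/318 = 0.6604
  medium: TP=167, FP=8+54=62, FN=28+27=55 → 334/451 = 0.7406
  high: TP=93, FP=7+27=34, FN=65+54=119 → 186/339 = 0.5487
Lowest is class 'high' with F1 score = 0.549.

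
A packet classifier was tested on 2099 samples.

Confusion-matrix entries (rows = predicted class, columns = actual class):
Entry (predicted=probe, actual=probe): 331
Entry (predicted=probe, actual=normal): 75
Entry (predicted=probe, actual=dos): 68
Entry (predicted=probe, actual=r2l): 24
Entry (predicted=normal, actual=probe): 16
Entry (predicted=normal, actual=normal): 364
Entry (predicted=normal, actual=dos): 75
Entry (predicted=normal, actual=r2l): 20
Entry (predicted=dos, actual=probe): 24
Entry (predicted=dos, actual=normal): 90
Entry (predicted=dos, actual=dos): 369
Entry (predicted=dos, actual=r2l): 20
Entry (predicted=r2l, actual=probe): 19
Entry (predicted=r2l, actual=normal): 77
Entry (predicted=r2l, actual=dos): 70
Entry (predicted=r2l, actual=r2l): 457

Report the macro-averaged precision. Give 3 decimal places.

Per-class precision (TP/(TP+FP)):
  probe: TP=331, FP=75+68+24=167 → 331/498 = 0.6647
  normal: TP=364, FP=16+75+20=111 → 364/475 = 0.7663
  dos: TP=369, FP=24+90+20=134 → 369/503 = 0.7336
  r2l: TP=457, FP=19+77+70=166 → 457/623 = 0.7335
Macro-precision = mean = (0.6647 + 0.7663 + 0.7336 + 0.7335) / 4 = 0.725

0.725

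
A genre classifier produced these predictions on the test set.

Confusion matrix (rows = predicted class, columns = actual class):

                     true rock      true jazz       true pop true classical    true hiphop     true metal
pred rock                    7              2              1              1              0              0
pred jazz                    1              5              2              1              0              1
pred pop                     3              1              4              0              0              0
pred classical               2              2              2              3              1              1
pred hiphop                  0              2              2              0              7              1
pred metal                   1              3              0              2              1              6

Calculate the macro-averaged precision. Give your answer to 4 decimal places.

Per-class precision (TP/(TP+FP)):
  rock: TP=7, FP=2+1+1+0+0=4 → 7/11 = 0.63636
  jazz: TP=5, FP=1+2+1+0+1=5 → 5/10 = 0.50000
  pop: TP=4, FP=3+1+0+0+0=4 → 4/8 = 0.50000
  classical: TP=3, FP=2+2+2+1+1=8 → 3/11 = 0.27273
  hiphop: TP=7, FP=0+2+2+0+1=5 → 7/12 = 0.58333
  metal: TP=6, FP=1+3+0+2+1=7 → 6/13 = 0.46154
Macro-precision = mean = (0.63636 + 0.50000 + 0.50000 + 0.27273 + 0.58333 + 0.46154) / 6 = 0.4923

0.4923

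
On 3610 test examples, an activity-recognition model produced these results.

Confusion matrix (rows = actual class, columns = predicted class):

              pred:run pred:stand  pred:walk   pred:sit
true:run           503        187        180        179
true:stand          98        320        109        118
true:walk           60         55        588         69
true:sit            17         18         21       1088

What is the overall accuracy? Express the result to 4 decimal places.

Accuracy = trace / total = (503+320+588+1088=2499) / 3610 = 2499/3610 = 0.6922

0.6922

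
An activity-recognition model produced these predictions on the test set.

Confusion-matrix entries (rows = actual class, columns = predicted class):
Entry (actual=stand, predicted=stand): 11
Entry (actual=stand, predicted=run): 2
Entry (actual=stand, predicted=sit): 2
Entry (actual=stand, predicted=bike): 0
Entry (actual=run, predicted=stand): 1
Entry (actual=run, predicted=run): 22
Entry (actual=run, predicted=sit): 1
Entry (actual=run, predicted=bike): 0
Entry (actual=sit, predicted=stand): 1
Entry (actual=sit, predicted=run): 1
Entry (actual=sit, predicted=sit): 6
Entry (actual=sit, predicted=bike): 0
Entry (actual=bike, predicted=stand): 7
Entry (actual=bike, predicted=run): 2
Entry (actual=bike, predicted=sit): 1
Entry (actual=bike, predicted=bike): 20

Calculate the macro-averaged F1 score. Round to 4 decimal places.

Per-class F1 score (2·TP/(2·TP+FP+FN)):
  stand: TP=11, FP=1+1+7=9, FN=2+2+0=4 → 22/35 = 0.62857
  run: TP=22, FP=2+1+2=5, FN=1+1+0=2 → 44/51 = 0.86275
  sit: TP=6, FP=2+1+1=4, FN=1+1+0=2 → 12/18 = 0.66667
  bike: TP=20, FP=0+0+0=0, FN=7+2+1=10 → 40/50 = 0.80000
Macro-F1 score = mean = (0.62857 + 0.86275 + 0.66667 + 0.80000) / 4 = 0.7395

0.7395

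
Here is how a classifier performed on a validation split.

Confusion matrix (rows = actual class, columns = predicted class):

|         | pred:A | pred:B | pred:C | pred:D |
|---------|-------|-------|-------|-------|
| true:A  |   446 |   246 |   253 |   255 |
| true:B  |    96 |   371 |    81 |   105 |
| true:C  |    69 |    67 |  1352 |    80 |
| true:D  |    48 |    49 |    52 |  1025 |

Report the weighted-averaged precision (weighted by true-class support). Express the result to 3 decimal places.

0.693

Per-class precision (TP/(TP+FP)):
  A: TP=446, FP=96+69+48=213 → 446/659 = 0.6768
  B: TP=371, FP=246+67+49=362 → 371/733 = 0.5061
  C: TP=1352, FP=253+81+52=386 → 1352/1738 = 0.7779
  D: TP=1025, FP=255+105+80=440 → 1025/1465 = 0.6997
Weighted-precision = Σ (supportᵢ/N)·precisionᵢ with N=4595: (1200/4595)·0.6768 + (653/4595)·0.5061 + (1568/4595)·0.7779 + (1174/4595)·0.6997 = 0.693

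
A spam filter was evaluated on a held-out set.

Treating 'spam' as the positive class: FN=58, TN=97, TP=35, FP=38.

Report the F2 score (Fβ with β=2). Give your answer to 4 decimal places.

0.3933

Fβ = (1+β²)·TP / ((1+β²)·TP + β²·FN + FP), with β²=4
= 5·35 / (5·35 + 4·58 + 38) = 0.3933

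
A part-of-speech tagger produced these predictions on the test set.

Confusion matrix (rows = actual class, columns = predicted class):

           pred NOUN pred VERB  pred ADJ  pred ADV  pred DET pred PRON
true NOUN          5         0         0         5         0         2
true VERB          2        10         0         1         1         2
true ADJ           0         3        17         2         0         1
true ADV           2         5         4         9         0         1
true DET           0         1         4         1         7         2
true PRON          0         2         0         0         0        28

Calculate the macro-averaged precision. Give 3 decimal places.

Per-class precision (TP/(TP+FP)):
  NOUN: TP=5, FP=2+0+2+0+0=4 → 5/9 = 0.5556
  VERB: TP=10, FP=0+3+5+1+2=11 → 10/21 = 0.4762
  ADJ: TP=17, FP=0+0+4+4+0=8 → 17/25 = 0.6800
  ADV: TP=9, FP=5+1+2+1+0=9 → 9/18 = 0.5000
  DET: TP=7, FP=0+1+0+0+0=1 → 7/8 = 0.8750
  PRON: TP=28, FP=2+2+1+1+2=8 → 28/36 = 0.7778
Macro-precision = mean = (0.5556 + 0.4762 + 0.6800 + 0.5000 + 0.8750 + 0.7778) / 6 = 0.644

0.644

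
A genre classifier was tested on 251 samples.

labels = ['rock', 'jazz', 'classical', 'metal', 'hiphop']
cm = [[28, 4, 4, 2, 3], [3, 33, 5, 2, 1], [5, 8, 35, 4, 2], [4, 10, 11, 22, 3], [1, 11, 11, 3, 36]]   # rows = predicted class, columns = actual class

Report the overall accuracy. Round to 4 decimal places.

0.6135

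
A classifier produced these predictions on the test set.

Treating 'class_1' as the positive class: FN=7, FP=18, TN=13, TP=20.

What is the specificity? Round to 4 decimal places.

Specificity = TN/(TN+FP) = 13/(13+18) = 0.4194

0.4194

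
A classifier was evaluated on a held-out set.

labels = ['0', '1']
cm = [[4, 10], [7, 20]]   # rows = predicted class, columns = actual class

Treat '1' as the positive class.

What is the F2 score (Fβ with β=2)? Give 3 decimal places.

0.680

Fβ = (1+β²)·TP / ((1+β²)·TP + β²·FN + FP), with β²=4
= 5·20 / (5·20 + 4·10 + 7) = 0.680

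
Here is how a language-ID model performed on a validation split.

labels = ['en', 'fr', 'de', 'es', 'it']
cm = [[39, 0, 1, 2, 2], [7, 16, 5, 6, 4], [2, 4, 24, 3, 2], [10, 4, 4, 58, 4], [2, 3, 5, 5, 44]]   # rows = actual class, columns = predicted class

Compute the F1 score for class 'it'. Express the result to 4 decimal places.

0.7652

Take TP from the diagonal, FP from the rest of the 'it' prediction marginal, FN from the rest of the 'it' actual marginal.
F1 score = 2·TP/(2·TP+FP+FN).
it: TP=44, FP=2+4+2+4=12, FN=2+3+5+5=15 → 88/115 = 0.76522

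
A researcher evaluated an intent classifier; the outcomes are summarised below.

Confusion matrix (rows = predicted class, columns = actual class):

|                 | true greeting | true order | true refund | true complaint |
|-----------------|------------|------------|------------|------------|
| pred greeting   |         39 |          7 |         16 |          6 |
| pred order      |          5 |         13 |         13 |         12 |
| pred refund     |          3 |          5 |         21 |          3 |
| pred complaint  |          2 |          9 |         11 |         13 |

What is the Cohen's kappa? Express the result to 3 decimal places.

Observed agreement pₒ = trace/N = 86/178 = 0.4831
Expected agreement pₑ = Σ (rowᵢ·colᵢ)/N² = (49·68 + 34·43 + 61·32 + 34·35)/178² = 0.2505
κ = (pₒ − pₑ)/(1 − pₑ) = (0.4831 − 0.2505)/(1 − 0.2505) = 0.310

0.310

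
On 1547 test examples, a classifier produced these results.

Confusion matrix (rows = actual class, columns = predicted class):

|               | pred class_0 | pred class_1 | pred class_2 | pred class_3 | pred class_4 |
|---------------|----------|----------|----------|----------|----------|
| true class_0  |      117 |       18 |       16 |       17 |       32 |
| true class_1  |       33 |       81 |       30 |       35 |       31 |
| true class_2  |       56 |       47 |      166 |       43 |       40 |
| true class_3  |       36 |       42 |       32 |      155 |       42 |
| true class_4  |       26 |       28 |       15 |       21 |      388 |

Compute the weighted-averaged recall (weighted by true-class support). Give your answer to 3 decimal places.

Per-class recall (TP/(TP+FN)):
  class_0: TP=117, FN=18+16+17+32=83 → 117/200 = 0.5850
  class_1: TP=81, FN=33+30+35+31=129 → 81/210 = 0.3857
  class_2: TP=166, FN=56+47+43+40=186 → 166/352 = 0.4716
  class_3: TP=155, FN=36+42+32+42=152 → 155/307 = 0.5049
  class_4: TP=388, FN=26+28+15+21=90 → 388/478 = 0.8117
Weighted-recall = Σ (supportᵢ/N)·recallᵢ with N=1547: (200/1547)·0.5850 + (210/1547)·0.3857 + (352/1547)·0.4716 + (307/1547)·0.5049 + (478/1547)·0.8117 = 0.586

0.586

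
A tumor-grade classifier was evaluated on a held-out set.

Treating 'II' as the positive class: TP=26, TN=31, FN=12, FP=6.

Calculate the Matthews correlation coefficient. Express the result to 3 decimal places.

0.528

MCC = (TP·TN − FP·FN) / √((TP+FP)(TP+FN)(TN+FP)(TN+FN))
Numerator = 26·31 − 6·12 = 734
Denominator = √(32·38·37·43) = √1934656 = 1390.9191
MCC = 734 / 1390.9191 = 0.528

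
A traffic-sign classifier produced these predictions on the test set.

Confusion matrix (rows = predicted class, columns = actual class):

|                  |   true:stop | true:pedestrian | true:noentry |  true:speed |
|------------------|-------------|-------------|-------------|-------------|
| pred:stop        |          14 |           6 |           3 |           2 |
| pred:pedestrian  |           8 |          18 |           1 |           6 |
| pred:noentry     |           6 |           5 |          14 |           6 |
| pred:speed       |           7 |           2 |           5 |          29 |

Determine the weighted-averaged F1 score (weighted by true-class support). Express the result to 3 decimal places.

0.566

Per-class F1 score (2·TP/(2·TP+FP+FN)):
  stop: TP=14, FP=6+3+2=11, FN=8+6+7=21 → 28/60 = 0.4667
  pedestrian: TP=18, FP=8+1+6=15, FN=6+5+2=13 → 36/64 = 0.5625
  noentry: TP=14, FP=6+5+6=17, FN=3+1+5=9 → 28/54 = 0.5185
  speed: TP=29, FP=7+2+5=14, FN=2+6+6=14 → 58/86 = 0.6744
Weighted-F1 score = Σ (supportᵢ/N)·F1 scoreᵢ with N=132: (35/132)·0.4667 + (31/132)·0.5625 + (23/132)·0.5185 + (43/132)·0.6744 = 0.566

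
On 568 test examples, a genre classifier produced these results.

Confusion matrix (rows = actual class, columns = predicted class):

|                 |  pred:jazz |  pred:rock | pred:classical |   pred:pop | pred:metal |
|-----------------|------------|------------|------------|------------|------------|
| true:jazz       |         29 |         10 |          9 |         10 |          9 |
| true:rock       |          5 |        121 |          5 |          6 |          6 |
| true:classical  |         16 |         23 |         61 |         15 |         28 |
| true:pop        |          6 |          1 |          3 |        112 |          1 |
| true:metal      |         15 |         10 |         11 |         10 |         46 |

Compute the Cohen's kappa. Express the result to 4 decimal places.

0.5558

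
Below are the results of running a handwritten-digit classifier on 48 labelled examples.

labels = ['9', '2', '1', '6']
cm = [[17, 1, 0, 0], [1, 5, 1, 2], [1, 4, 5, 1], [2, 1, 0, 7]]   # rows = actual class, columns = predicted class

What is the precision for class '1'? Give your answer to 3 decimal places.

Treat '1' as positive and all other classes as negative.
precision = TP/(TP+FP).
1: TP=5, FP=0+1+0=1 → 5/6 = 0.8333

0.833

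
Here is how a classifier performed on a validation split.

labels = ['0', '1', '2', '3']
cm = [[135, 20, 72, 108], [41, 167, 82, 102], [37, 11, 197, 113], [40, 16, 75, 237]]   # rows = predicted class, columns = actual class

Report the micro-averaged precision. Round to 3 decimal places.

0.507

Micro-averaging pools counts across classes: ΣTP=736, ΣFP=717, ΣFN=717.
Micro-precision = TP/(TP+FP) on pooled counts = 0.507 (equals overall accuracy in single-label multiclass).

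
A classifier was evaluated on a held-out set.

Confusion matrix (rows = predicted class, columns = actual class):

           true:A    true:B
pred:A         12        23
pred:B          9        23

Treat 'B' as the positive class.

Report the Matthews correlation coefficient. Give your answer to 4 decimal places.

MCC = (TP·TN − FP·FN) / √((TP+FP)(TP+FN)(TN+FP)(TN+FN))
Numerator = 23·12 − 9·23 = 69
Denominator = √(32·46·21·35) = √1081920 = 1040.1538
MCC = 69 / 1040.1538 = 0.0663

0.0663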